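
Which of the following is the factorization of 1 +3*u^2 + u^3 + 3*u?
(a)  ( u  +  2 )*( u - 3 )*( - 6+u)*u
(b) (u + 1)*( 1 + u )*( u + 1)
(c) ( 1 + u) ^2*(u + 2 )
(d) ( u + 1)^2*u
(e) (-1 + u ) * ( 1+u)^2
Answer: b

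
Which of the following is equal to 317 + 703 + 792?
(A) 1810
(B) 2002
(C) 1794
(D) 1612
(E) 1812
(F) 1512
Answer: E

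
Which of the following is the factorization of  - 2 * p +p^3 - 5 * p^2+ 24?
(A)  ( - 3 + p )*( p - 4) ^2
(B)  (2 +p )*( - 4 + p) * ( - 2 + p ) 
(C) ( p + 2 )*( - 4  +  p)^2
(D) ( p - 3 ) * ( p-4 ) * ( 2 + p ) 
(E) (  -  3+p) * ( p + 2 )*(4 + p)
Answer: D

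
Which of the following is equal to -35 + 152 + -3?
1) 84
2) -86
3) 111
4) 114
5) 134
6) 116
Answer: 4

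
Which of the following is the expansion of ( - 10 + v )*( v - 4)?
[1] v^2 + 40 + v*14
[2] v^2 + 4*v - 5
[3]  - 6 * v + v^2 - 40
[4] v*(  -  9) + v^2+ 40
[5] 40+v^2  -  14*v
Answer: 5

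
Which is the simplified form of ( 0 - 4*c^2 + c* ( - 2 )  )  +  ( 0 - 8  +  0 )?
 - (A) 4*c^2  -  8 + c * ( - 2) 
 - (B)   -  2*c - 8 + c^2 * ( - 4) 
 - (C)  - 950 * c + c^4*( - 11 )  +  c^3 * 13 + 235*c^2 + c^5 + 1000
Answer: B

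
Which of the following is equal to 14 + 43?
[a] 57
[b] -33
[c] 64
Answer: a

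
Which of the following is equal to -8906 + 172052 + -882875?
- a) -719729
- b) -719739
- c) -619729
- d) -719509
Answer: a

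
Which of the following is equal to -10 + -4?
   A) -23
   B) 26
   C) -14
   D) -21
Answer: C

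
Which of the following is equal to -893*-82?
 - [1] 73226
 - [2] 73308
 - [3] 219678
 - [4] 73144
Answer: 1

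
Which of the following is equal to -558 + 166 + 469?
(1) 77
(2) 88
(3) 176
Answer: 1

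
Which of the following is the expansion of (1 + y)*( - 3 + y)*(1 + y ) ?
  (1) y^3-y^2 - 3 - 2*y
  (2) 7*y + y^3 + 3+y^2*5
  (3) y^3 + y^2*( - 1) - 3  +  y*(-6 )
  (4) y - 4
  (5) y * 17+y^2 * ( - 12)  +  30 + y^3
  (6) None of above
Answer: 6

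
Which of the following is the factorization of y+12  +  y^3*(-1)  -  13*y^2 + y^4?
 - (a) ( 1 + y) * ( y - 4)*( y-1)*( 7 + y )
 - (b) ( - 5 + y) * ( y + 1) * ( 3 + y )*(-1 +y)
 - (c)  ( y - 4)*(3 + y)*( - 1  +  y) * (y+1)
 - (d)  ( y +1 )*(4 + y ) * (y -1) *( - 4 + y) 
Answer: c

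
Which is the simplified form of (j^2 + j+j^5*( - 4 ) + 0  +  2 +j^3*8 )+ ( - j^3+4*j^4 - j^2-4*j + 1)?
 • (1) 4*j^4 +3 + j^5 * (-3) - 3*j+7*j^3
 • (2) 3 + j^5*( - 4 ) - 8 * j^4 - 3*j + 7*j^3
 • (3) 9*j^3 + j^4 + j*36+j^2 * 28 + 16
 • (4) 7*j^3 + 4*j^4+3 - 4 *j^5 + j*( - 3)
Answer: 4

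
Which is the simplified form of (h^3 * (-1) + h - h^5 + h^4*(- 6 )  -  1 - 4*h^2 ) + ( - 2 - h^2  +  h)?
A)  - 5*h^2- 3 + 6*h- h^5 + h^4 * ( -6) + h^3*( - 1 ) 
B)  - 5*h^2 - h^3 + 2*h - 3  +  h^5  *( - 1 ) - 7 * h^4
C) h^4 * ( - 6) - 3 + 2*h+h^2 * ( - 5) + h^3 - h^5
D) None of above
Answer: D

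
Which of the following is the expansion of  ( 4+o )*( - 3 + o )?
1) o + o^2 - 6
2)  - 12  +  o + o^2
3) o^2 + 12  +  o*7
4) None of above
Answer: 2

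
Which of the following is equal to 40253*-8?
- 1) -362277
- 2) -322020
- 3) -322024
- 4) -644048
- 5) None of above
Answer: 3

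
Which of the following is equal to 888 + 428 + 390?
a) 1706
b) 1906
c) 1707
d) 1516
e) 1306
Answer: a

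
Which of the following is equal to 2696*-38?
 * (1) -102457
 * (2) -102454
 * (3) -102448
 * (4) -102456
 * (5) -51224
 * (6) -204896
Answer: 3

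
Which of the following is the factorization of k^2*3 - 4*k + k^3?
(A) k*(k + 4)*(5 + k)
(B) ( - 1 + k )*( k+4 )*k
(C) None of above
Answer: B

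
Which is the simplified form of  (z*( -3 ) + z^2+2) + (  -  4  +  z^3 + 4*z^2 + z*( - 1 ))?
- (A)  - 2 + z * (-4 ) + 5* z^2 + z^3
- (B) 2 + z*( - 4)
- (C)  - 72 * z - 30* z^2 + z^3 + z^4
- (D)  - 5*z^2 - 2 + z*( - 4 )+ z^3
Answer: A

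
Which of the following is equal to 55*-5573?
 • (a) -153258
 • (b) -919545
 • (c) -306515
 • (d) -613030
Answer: c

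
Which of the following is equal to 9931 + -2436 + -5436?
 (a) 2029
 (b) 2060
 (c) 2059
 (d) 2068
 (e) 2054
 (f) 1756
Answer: c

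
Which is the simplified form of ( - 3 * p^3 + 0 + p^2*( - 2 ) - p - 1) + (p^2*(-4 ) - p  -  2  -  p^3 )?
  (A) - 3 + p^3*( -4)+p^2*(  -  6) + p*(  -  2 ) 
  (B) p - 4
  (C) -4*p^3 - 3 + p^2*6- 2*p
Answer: A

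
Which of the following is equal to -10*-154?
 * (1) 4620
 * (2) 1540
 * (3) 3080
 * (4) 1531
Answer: 2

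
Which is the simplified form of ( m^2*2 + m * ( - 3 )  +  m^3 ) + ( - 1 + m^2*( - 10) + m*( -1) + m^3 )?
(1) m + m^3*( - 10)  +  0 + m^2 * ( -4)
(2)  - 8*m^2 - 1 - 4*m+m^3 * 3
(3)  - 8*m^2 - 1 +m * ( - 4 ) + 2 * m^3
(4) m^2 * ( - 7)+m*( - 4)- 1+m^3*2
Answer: 3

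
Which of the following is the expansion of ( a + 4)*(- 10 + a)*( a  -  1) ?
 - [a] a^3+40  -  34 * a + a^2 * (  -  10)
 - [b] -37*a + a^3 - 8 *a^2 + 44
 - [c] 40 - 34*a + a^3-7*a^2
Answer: c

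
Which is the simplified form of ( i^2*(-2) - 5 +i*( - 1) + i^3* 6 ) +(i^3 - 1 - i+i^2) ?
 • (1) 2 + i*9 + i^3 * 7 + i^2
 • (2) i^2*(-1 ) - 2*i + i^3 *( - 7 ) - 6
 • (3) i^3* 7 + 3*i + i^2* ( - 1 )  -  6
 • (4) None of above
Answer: 4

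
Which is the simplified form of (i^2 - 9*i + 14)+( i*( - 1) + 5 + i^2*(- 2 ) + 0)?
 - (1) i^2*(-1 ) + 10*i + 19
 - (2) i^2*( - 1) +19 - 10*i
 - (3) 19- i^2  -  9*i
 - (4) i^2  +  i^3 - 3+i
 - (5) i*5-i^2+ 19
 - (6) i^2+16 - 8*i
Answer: 2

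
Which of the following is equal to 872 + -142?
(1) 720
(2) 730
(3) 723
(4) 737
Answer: 2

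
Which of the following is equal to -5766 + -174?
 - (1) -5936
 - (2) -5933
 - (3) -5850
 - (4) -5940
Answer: 4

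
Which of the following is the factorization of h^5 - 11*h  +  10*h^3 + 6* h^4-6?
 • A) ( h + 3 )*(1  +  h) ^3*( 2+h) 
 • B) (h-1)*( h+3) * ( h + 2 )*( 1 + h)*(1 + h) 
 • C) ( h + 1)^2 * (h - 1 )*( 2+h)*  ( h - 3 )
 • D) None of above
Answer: B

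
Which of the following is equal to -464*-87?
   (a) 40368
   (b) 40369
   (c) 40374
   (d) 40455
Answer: a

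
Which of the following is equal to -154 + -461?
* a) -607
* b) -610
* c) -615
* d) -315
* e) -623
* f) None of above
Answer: c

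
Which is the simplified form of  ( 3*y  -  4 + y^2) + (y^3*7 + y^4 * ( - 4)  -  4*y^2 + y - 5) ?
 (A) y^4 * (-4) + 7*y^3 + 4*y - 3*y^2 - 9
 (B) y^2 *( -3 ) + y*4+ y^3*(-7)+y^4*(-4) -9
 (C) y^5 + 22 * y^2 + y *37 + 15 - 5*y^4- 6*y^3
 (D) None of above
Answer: A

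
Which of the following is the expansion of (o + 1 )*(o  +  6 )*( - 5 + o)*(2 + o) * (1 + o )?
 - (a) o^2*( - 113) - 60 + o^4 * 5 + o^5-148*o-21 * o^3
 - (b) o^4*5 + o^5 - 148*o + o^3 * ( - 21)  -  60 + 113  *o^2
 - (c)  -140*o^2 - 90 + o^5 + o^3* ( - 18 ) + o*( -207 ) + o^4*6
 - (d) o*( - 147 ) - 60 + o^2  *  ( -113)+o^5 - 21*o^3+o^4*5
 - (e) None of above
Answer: a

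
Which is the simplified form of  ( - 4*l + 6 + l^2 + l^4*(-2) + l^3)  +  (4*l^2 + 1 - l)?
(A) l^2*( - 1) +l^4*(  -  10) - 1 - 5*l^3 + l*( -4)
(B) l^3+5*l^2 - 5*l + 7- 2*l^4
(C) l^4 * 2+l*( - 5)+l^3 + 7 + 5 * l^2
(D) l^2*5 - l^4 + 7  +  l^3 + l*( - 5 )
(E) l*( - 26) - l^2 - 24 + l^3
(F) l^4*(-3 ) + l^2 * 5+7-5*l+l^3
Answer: B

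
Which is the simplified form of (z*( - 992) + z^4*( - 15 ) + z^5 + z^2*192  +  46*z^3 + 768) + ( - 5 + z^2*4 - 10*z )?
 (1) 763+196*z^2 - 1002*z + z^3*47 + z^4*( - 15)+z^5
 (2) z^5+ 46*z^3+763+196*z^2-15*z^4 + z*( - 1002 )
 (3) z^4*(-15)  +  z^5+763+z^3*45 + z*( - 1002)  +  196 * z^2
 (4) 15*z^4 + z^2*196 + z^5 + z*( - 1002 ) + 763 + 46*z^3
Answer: 2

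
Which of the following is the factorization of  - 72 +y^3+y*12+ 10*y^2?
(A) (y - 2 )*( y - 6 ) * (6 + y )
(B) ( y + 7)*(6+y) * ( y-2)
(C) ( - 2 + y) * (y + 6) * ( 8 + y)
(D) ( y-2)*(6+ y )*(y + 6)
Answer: D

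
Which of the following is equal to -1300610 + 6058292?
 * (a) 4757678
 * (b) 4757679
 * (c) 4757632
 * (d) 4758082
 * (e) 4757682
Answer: e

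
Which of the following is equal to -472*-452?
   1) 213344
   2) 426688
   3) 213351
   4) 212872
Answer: 1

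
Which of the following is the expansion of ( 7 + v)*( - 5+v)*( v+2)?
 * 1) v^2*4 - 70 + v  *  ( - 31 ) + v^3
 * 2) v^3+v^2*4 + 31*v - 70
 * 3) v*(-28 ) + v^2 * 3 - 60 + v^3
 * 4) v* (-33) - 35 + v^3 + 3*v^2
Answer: 1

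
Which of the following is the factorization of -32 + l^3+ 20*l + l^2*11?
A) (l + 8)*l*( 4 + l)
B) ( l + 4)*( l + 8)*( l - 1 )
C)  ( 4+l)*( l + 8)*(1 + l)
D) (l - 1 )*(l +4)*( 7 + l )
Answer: B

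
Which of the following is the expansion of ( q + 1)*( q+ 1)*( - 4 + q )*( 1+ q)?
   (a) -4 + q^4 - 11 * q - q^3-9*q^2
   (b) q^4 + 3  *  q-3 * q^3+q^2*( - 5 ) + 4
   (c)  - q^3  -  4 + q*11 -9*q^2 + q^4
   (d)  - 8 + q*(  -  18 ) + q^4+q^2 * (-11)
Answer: a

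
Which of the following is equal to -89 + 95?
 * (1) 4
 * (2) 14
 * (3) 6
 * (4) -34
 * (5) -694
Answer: 3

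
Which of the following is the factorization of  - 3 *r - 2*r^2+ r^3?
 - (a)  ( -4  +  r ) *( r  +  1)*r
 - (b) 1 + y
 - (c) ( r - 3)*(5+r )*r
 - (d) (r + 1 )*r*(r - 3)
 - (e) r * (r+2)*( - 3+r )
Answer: d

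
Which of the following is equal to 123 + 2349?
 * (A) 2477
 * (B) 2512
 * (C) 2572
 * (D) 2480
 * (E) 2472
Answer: E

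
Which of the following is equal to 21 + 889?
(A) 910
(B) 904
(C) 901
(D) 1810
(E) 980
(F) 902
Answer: A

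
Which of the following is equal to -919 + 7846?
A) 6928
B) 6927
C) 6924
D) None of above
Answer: B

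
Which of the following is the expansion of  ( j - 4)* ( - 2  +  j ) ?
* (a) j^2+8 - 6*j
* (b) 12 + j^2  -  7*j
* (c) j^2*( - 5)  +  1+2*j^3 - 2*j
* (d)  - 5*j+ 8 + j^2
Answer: a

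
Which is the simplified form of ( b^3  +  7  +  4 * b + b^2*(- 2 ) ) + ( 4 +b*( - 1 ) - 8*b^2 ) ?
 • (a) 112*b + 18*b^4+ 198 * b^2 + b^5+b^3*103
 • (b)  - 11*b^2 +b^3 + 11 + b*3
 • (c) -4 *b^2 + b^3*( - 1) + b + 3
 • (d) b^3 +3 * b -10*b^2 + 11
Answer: d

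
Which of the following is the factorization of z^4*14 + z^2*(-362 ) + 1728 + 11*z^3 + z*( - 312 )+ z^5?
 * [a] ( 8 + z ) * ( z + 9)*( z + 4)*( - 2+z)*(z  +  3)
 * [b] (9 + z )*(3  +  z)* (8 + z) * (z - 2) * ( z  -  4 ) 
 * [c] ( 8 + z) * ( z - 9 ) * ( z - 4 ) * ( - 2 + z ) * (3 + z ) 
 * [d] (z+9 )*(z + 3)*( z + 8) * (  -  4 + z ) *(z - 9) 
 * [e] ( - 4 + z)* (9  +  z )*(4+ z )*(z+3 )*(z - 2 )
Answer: b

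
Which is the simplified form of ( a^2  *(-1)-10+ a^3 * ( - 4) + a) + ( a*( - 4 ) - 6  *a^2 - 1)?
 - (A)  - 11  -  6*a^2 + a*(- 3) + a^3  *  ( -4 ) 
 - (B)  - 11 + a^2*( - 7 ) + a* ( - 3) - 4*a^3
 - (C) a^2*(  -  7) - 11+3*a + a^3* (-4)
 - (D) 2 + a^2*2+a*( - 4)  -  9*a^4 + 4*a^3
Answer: B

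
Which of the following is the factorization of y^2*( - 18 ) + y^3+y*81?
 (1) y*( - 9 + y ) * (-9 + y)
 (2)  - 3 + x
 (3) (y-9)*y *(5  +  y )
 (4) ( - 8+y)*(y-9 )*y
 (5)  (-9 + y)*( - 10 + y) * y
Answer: 1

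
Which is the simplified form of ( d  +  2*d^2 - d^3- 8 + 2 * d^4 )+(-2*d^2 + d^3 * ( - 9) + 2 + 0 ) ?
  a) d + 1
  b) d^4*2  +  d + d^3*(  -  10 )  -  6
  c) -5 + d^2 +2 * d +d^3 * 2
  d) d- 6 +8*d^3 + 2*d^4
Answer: b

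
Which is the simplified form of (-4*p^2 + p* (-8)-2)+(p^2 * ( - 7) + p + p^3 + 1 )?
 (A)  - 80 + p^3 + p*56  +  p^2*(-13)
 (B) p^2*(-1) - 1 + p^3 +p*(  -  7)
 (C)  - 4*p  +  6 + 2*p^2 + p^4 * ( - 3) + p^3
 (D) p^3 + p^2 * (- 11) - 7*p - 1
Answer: D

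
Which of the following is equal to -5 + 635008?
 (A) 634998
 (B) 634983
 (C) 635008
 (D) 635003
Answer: D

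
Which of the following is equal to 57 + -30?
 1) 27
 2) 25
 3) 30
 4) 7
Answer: 1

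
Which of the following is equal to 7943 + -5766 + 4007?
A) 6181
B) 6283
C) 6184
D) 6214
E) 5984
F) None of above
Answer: C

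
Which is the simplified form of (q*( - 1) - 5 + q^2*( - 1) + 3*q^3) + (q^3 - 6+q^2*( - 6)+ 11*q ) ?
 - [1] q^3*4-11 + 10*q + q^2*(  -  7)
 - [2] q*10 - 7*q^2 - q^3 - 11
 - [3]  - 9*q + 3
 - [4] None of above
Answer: 1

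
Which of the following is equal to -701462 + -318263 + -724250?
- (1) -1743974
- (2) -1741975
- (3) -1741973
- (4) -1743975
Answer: 4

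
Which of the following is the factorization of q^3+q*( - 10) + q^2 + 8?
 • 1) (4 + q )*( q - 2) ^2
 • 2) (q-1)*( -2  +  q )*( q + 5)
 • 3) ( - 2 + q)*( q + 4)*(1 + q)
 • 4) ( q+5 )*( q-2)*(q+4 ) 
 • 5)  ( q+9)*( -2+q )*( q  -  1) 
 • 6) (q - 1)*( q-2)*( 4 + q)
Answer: 6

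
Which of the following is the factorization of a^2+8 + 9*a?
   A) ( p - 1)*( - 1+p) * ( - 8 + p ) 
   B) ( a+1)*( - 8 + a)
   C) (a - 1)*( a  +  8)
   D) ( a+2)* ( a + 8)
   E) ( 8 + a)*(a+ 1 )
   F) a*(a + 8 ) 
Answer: E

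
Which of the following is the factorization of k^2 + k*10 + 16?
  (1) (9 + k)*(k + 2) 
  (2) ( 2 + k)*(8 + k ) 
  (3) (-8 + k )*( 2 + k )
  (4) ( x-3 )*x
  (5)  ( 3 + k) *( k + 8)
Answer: 2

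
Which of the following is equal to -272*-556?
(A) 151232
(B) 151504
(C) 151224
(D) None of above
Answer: A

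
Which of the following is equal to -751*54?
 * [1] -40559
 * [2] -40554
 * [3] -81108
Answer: 2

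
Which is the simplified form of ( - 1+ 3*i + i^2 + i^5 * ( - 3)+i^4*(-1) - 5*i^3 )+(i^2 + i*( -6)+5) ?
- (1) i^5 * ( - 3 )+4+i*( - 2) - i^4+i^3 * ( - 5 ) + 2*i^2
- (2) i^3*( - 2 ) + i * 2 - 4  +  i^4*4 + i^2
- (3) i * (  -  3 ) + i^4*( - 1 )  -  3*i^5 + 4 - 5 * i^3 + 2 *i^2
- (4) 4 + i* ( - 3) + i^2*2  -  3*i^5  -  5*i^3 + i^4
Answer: 3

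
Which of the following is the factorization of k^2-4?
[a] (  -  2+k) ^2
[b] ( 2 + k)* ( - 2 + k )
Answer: b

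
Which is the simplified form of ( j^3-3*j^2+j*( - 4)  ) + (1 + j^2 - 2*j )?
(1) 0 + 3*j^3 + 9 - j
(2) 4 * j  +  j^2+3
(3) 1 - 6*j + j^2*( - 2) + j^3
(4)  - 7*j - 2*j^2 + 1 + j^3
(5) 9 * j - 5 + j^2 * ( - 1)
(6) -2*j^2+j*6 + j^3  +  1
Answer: 3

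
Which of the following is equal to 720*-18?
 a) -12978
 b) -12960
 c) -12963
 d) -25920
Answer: b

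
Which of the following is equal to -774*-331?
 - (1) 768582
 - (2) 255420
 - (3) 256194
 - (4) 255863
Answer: 3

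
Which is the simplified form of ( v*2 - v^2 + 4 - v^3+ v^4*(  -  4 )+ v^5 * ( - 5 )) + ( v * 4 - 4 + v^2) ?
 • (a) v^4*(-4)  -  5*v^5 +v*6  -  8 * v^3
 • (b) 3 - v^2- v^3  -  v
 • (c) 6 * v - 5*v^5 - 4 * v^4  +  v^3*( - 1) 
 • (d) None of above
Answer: c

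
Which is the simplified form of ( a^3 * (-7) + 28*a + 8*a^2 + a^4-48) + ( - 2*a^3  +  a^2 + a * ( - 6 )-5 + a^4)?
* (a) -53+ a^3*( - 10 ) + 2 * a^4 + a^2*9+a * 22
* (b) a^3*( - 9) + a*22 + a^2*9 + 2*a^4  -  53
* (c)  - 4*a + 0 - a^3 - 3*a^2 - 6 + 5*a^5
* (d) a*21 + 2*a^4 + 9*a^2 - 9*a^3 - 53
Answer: b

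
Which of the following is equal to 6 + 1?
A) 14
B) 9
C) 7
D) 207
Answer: C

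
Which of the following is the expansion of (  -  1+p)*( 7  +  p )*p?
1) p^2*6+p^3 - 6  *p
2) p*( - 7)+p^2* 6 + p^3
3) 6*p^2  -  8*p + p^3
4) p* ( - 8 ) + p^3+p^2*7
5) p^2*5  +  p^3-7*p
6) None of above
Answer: 2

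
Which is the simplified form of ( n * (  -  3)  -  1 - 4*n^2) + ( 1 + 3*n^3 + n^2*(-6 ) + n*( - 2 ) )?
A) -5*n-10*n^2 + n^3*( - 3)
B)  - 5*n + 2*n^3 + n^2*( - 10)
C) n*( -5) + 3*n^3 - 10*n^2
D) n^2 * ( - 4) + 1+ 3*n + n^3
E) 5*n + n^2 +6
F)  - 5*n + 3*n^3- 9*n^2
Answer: C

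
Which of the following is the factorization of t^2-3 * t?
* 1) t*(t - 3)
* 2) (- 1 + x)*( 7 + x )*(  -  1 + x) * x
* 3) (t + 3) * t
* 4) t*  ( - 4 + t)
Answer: 1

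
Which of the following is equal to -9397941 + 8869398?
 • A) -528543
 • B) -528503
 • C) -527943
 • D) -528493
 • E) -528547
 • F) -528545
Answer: A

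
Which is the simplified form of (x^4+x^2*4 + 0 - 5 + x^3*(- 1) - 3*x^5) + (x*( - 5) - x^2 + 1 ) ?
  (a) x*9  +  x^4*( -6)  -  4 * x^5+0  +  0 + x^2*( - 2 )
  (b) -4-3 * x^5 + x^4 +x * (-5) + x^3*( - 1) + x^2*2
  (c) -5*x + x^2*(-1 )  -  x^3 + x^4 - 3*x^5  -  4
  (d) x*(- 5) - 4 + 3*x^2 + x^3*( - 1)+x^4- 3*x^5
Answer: d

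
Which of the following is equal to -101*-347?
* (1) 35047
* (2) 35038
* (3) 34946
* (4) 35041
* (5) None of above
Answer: 1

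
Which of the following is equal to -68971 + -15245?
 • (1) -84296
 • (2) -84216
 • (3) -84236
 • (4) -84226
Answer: 2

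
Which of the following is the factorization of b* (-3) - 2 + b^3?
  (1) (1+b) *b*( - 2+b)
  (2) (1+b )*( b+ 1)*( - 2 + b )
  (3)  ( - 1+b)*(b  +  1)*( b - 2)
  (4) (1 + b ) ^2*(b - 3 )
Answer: 2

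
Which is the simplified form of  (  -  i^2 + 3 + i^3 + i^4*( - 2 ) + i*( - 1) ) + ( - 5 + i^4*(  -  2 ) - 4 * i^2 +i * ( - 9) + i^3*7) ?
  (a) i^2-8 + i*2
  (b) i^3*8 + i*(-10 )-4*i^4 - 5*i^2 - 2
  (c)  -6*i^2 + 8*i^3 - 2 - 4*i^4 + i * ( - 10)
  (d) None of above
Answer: b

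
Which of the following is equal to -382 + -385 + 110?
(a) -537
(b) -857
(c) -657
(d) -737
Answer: c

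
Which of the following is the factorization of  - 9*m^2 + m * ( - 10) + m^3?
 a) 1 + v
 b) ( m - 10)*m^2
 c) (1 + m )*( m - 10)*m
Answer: c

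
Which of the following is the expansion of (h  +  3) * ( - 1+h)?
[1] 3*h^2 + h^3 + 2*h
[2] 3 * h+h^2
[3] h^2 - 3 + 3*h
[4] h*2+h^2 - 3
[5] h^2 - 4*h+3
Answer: 4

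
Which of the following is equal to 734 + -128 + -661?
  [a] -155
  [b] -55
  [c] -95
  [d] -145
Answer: b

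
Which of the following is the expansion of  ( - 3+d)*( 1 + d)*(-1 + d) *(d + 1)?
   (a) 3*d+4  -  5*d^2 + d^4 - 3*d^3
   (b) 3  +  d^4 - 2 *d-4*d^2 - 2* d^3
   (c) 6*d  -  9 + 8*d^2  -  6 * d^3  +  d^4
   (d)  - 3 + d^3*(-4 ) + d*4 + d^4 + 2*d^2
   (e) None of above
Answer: e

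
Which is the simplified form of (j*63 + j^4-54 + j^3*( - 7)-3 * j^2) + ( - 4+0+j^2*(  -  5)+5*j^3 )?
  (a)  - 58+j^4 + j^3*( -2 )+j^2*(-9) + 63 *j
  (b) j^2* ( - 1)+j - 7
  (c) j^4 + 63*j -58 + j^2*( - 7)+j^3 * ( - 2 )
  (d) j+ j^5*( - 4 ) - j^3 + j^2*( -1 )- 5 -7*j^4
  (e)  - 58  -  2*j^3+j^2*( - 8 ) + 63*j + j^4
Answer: e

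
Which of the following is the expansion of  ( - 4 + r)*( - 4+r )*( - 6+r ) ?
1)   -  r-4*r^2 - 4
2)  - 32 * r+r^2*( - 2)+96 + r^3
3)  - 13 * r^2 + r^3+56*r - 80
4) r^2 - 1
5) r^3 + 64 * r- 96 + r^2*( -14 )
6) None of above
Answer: 5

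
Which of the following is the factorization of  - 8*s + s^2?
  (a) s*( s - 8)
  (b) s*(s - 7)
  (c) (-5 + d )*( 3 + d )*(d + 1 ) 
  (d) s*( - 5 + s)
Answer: a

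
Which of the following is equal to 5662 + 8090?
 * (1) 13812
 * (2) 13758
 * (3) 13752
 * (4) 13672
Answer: 3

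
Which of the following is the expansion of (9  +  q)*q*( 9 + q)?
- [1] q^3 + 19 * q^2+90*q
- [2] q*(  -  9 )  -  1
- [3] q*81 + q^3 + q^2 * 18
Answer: 3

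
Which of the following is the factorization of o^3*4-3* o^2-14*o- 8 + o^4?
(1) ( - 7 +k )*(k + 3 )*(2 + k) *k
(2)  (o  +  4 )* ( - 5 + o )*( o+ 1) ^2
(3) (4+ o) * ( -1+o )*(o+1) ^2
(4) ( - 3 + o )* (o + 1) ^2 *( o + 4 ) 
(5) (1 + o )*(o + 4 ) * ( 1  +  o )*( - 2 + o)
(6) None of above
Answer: 5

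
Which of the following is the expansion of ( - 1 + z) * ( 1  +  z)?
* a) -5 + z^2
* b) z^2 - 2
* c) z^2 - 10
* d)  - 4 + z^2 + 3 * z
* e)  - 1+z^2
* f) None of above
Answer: e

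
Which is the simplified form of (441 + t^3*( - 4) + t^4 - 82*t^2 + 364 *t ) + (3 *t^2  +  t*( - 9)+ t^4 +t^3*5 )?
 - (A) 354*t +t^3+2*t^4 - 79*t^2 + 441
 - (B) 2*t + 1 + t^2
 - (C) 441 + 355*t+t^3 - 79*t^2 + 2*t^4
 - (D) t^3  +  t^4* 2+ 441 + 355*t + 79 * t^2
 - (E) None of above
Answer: C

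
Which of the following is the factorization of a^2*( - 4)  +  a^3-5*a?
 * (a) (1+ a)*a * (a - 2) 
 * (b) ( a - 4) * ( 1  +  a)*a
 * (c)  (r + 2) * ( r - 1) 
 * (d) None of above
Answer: d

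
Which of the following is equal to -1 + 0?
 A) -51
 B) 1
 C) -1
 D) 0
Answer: C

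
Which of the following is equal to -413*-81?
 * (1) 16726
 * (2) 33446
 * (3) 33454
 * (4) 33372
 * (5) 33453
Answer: 5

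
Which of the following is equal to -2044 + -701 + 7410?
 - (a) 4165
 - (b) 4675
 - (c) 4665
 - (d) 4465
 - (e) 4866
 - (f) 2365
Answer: c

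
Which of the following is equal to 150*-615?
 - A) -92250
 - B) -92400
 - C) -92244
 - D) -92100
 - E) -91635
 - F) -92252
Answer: A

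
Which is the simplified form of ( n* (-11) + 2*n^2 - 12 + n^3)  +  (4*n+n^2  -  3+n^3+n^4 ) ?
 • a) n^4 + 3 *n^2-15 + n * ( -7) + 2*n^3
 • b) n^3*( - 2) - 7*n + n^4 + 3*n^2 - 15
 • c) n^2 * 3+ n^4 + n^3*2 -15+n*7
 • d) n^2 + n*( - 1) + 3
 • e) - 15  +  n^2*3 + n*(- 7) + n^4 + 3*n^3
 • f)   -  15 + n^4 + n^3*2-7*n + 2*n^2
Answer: a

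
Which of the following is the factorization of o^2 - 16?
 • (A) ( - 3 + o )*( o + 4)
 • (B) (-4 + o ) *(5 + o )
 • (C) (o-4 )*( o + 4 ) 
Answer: C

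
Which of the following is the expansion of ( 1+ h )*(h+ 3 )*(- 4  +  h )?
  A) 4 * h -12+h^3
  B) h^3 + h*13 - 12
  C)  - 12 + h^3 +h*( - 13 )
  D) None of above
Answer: C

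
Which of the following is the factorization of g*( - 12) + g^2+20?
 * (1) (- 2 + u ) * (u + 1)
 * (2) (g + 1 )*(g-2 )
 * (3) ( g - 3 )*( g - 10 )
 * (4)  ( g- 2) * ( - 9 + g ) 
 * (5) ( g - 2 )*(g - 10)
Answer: 5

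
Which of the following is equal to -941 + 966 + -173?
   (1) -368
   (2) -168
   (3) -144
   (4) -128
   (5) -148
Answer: 5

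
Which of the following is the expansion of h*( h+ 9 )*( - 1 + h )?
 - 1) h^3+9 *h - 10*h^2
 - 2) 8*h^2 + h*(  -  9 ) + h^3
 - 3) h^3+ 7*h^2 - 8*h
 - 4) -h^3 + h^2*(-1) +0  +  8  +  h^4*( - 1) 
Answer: 2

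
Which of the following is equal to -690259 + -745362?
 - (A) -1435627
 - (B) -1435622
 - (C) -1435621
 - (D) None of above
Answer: C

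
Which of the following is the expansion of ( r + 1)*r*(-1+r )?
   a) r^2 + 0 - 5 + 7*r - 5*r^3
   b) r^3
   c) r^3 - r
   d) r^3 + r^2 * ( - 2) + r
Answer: c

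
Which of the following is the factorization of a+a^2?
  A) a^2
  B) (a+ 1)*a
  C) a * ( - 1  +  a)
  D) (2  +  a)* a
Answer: B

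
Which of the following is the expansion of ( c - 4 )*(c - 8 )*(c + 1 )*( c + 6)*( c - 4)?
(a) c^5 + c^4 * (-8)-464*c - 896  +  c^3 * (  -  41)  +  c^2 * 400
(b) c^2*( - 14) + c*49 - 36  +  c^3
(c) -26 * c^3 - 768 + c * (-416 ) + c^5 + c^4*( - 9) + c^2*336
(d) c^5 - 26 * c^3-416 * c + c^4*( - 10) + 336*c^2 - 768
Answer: c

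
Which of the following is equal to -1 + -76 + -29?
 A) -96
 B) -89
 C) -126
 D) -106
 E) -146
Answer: D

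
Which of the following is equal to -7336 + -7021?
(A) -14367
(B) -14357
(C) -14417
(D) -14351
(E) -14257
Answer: B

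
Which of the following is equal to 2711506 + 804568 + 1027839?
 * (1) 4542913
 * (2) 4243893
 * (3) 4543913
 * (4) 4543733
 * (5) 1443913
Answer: 3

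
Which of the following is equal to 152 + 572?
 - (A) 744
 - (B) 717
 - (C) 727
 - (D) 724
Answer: D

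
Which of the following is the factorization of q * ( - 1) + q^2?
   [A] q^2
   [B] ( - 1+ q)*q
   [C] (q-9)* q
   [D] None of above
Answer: B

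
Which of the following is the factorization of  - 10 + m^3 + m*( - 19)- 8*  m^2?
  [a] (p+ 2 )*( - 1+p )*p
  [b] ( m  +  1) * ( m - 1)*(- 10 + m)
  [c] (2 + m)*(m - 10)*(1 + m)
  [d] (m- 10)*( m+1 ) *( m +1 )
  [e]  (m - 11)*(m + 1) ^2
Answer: d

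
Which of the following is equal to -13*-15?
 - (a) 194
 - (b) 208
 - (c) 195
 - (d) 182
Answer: c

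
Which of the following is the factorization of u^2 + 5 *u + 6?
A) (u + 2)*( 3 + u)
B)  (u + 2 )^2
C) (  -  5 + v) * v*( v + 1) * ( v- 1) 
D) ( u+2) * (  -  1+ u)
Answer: A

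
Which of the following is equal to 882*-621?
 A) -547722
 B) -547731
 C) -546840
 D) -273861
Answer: A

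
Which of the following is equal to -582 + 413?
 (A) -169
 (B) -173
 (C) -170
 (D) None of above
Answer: A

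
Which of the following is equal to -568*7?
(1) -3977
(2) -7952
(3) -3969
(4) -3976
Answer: 4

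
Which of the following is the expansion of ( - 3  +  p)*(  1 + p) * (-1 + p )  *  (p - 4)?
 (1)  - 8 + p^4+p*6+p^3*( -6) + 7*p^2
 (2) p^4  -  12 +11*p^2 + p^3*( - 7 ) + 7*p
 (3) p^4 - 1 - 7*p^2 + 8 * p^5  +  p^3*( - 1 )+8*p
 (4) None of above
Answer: 2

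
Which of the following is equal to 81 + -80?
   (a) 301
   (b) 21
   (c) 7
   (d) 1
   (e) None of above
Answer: d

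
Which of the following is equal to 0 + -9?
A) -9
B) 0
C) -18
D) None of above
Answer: A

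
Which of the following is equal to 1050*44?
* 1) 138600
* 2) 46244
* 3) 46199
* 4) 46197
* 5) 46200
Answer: 5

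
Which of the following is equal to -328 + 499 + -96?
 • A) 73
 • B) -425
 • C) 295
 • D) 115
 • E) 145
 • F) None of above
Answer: F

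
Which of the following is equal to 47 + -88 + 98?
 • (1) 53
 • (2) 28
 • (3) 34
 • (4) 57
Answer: 4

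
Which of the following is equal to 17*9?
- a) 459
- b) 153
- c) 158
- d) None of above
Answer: b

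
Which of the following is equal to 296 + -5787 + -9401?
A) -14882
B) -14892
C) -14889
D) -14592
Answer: B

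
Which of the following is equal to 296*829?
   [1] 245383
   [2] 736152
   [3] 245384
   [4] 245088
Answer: 3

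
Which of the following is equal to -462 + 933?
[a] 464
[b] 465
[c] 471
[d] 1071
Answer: c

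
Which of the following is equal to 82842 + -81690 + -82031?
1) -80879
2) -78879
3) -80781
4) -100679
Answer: 1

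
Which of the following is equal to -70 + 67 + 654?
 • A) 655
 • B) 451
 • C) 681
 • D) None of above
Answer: D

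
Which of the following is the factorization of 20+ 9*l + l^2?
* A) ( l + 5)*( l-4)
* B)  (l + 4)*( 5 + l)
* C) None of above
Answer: B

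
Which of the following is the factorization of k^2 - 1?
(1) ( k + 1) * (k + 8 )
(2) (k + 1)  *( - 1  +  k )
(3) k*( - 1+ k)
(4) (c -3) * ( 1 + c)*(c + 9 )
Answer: 2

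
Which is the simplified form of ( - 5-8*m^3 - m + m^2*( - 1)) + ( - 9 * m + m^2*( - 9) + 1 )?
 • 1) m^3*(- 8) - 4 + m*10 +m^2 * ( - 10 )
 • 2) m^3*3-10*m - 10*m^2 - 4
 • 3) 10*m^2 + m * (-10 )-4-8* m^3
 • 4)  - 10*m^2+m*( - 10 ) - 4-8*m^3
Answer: 4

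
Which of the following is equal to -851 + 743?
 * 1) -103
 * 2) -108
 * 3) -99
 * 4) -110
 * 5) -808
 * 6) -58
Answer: 2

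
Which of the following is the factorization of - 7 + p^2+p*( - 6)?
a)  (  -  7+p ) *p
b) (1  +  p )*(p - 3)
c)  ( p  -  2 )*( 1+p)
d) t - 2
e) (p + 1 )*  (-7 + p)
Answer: e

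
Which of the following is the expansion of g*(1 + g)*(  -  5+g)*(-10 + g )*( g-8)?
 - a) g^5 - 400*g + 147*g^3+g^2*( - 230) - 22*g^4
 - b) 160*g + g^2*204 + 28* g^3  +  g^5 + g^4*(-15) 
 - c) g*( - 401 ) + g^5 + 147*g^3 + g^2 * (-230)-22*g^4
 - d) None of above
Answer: a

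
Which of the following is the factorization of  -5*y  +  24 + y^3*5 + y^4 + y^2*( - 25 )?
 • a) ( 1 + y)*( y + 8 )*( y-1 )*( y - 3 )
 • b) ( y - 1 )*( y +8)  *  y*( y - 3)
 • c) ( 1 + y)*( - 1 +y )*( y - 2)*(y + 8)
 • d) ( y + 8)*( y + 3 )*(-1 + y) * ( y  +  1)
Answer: a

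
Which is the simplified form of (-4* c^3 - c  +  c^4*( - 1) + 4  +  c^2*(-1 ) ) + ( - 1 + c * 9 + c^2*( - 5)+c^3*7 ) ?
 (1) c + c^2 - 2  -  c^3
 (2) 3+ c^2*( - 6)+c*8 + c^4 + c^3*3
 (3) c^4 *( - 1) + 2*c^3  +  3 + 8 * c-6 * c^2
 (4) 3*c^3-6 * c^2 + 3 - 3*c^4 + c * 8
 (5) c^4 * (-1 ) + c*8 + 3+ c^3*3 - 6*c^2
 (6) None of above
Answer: 5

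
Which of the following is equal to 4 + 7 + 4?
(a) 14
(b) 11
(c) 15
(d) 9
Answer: c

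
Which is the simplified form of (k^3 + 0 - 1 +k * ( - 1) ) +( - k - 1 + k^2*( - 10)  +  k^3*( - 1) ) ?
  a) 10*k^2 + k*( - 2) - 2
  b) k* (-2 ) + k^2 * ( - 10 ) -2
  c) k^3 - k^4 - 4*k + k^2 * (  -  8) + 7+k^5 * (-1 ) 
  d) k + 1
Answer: b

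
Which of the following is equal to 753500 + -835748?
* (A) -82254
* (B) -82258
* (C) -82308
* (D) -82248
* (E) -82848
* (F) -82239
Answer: D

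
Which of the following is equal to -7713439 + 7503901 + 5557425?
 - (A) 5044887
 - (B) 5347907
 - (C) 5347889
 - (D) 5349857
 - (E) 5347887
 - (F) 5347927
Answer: E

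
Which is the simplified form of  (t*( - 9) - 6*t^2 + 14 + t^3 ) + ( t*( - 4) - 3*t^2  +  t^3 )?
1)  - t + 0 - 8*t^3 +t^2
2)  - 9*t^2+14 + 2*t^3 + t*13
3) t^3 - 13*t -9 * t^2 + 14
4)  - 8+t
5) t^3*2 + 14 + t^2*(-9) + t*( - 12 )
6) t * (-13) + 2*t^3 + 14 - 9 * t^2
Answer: 6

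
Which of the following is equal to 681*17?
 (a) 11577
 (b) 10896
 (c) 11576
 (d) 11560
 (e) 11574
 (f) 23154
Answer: a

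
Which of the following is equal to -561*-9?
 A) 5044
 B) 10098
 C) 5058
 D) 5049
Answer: D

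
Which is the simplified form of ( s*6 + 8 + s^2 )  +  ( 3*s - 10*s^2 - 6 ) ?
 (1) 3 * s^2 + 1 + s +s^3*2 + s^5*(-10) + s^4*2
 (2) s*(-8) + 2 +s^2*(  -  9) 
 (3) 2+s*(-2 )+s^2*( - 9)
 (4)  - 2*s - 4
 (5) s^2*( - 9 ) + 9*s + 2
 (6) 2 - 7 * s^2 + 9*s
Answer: 5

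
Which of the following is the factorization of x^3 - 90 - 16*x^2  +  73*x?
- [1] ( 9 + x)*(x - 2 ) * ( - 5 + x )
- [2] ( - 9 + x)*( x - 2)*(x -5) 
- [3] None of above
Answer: 2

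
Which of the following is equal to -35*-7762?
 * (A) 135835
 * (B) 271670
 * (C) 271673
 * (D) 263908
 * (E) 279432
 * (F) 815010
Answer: B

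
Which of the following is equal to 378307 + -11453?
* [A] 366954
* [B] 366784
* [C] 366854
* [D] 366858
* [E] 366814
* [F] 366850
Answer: C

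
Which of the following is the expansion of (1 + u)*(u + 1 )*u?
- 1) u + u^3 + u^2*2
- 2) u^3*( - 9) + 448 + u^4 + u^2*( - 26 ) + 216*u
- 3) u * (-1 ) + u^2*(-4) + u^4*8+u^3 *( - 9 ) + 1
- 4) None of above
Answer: 1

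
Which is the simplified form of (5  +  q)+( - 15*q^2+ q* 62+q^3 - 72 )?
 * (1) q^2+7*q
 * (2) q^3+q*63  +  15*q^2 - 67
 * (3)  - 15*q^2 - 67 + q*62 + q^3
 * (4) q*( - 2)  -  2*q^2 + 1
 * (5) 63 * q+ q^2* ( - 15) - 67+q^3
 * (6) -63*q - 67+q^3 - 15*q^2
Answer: 5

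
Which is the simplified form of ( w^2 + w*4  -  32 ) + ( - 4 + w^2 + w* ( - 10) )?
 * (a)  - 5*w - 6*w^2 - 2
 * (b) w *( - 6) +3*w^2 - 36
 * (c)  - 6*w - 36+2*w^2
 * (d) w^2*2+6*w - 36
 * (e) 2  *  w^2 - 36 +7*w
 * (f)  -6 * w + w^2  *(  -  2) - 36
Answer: c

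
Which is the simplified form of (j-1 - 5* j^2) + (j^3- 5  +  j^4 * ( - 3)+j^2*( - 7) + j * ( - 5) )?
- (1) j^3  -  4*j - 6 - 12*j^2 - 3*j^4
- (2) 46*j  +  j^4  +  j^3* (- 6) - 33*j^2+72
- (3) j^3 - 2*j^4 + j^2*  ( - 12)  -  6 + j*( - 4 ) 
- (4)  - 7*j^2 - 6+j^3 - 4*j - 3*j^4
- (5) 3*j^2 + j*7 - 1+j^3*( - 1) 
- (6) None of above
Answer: 1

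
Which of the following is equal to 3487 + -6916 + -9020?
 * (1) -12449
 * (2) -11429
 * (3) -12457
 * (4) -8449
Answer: 1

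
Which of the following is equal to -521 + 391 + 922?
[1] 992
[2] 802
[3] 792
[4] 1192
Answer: 3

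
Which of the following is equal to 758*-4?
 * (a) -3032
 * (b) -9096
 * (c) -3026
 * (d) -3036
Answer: a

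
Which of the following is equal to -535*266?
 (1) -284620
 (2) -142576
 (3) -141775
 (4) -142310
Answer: 4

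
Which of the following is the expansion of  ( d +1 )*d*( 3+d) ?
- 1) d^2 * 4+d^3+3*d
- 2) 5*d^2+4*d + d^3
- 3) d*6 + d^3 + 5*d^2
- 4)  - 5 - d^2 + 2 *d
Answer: 1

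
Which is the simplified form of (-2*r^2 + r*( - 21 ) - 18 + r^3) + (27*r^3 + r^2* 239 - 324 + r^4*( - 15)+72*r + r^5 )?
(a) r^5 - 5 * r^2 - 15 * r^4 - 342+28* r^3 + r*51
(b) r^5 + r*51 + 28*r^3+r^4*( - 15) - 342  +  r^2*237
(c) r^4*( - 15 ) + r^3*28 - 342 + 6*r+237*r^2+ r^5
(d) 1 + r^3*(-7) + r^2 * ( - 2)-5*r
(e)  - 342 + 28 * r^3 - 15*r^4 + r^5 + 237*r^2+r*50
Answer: b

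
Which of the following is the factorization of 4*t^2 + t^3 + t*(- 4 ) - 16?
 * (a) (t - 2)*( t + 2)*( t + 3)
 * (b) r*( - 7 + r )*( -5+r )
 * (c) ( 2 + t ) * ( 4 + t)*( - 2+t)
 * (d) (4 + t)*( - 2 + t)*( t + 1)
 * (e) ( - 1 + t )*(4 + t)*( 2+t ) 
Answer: c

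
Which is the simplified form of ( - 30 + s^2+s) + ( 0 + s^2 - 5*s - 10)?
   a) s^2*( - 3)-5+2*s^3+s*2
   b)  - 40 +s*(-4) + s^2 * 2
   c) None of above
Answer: b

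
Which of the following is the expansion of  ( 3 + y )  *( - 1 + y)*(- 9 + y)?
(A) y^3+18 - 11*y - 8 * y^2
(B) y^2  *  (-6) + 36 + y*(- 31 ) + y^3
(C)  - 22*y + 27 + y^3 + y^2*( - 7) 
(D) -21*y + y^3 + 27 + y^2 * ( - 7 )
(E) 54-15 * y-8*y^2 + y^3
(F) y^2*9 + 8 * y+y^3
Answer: D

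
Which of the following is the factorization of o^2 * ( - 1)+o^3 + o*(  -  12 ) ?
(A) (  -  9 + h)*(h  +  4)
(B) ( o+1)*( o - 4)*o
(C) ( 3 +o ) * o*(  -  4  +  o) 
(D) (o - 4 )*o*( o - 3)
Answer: C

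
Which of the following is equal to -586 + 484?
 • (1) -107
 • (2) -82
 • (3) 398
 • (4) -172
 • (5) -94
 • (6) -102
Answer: 6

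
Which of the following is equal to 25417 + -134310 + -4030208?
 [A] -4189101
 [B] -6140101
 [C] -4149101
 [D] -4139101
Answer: D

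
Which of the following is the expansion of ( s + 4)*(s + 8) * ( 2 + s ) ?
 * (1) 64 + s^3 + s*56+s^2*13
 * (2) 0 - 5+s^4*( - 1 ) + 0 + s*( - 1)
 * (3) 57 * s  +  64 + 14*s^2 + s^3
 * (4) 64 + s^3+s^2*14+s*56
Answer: 4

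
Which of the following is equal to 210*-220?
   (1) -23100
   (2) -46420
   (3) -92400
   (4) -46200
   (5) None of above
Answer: 4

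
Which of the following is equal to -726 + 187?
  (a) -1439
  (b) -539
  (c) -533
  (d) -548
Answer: b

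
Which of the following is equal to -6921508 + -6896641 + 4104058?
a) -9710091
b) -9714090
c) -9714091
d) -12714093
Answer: c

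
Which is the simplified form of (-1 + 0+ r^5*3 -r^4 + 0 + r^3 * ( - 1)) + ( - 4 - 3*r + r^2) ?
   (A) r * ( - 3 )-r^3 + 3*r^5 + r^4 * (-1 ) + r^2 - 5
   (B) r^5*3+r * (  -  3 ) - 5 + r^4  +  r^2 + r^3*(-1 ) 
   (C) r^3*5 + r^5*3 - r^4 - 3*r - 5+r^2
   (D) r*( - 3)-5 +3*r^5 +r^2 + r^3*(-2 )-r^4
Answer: A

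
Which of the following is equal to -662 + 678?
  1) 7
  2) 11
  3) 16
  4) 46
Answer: 3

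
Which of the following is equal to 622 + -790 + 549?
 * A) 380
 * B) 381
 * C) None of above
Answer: B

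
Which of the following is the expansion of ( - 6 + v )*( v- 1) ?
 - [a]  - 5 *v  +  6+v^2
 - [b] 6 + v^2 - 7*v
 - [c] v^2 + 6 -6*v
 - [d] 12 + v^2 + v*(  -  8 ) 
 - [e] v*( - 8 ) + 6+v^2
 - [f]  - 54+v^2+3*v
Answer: b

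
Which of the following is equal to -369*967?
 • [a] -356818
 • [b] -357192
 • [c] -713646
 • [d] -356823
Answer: d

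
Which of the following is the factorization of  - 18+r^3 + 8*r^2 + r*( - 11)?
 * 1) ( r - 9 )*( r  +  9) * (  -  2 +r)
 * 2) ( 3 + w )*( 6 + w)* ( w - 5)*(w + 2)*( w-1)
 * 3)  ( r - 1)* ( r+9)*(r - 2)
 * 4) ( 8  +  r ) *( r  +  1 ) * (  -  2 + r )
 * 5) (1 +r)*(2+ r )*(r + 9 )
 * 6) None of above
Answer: 6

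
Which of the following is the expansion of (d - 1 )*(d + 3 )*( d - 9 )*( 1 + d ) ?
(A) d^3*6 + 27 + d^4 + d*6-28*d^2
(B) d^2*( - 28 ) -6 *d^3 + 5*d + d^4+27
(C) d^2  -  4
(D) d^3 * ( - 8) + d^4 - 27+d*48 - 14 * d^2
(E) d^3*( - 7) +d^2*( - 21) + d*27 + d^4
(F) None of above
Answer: F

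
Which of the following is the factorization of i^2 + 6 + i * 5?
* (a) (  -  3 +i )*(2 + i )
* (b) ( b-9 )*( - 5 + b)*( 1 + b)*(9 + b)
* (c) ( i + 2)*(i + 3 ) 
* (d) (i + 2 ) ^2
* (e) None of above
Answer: c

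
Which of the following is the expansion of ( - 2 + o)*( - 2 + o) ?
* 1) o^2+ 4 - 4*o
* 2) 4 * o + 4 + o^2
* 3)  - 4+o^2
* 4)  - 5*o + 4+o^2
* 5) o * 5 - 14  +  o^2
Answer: 1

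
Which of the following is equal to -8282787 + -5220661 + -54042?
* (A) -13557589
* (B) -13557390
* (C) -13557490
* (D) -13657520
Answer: C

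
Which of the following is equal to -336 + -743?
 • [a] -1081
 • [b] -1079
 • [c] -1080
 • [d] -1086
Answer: b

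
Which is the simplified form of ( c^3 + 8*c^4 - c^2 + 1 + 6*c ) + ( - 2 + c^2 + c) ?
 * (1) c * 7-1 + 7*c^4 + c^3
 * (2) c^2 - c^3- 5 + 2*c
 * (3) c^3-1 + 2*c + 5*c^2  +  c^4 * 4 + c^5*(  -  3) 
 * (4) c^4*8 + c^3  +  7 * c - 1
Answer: 4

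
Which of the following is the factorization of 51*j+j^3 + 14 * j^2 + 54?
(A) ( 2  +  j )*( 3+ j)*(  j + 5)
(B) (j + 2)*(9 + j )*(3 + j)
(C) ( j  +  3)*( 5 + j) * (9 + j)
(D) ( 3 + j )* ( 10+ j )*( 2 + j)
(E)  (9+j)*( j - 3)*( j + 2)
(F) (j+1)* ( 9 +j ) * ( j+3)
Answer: B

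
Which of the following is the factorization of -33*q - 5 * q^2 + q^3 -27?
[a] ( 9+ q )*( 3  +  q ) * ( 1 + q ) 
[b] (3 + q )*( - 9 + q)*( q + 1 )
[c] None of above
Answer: b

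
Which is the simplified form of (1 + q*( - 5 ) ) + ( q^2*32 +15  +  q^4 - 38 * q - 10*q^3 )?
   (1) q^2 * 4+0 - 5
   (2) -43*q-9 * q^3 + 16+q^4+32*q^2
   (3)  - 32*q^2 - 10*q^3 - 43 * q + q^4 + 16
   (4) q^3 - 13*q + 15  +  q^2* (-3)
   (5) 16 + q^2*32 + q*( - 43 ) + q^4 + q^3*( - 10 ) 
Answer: 5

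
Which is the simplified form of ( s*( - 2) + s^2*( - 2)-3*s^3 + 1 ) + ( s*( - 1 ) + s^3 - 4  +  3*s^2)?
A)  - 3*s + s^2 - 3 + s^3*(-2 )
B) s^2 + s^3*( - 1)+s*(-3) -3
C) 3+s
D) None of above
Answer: A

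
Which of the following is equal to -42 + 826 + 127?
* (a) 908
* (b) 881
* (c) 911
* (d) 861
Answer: c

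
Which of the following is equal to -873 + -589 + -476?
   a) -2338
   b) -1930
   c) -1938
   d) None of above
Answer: c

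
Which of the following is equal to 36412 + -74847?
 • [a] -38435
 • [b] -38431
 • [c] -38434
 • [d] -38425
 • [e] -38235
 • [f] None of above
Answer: a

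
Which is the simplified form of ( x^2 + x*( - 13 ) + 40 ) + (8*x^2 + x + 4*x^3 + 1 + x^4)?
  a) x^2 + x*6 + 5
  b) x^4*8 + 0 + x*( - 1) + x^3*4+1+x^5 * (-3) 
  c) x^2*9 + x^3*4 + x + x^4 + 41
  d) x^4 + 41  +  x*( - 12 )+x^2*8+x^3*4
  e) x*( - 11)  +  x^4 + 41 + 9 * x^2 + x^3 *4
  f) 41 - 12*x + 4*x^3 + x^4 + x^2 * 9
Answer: f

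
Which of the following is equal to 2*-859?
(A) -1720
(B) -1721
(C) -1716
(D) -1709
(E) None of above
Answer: E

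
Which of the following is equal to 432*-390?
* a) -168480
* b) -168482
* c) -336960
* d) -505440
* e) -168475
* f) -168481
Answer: a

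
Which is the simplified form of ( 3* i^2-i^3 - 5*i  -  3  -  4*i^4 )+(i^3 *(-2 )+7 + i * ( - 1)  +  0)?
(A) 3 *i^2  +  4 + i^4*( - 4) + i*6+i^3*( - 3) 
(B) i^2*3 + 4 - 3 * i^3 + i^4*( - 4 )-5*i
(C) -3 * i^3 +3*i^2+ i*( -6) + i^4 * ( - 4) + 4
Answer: C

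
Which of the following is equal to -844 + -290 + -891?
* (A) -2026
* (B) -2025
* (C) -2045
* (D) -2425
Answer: B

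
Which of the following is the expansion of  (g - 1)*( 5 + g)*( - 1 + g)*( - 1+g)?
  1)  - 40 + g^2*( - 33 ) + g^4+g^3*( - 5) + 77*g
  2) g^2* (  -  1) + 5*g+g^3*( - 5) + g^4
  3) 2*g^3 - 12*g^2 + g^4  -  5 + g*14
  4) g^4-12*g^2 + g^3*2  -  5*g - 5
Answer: 3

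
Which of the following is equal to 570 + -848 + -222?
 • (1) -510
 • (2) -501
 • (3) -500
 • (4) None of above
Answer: 3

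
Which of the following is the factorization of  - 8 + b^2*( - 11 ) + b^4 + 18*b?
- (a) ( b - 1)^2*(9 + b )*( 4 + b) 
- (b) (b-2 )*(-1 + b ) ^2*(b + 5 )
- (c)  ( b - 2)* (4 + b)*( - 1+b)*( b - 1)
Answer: c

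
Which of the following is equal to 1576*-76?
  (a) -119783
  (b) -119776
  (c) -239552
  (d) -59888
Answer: b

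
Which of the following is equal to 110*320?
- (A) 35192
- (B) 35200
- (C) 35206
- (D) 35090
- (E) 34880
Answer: B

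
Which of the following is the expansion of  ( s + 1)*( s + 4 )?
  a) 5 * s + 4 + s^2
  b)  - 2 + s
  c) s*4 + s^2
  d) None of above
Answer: a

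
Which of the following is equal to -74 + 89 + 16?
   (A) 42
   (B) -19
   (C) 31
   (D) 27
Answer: C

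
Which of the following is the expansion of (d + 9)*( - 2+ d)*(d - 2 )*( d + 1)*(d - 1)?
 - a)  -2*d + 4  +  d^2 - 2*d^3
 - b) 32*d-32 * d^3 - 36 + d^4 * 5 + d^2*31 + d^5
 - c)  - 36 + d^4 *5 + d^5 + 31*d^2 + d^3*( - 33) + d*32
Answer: c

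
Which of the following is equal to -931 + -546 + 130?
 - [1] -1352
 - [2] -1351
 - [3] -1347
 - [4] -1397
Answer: 3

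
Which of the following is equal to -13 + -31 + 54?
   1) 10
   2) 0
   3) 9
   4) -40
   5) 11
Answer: 1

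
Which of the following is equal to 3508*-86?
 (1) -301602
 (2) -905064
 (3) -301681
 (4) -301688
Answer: 4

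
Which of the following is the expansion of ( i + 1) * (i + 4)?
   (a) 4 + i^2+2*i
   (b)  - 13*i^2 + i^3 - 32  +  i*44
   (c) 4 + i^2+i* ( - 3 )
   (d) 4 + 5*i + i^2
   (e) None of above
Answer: d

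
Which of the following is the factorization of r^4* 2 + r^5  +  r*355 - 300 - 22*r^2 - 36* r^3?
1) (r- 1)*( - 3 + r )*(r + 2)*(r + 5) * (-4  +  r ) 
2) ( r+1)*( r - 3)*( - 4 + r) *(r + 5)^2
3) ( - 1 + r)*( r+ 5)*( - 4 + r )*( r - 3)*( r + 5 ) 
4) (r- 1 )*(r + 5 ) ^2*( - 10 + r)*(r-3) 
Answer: 3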